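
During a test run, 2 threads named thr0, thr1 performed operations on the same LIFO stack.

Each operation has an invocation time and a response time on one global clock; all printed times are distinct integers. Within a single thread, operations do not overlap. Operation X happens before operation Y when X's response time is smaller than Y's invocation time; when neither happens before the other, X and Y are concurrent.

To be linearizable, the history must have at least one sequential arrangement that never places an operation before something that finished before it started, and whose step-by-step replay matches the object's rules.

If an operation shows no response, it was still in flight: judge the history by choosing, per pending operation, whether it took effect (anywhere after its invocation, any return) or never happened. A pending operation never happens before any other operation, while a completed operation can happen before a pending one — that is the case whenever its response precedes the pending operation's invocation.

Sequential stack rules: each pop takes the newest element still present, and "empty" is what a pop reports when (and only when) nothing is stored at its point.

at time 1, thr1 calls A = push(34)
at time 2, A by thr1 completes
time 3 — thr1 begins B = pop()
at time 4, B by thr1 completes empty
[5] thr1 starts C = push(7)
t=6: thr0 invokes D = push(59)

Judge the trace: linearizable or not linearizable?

not linearizable

prefix check: 1..3 passes, 1..4 fails once B's time-4 response joins
a single order respects real time; the 2 completed LIFO stack operations fail replay along it
take A, B: step 2 already fails, because B pop() → empty cannot occur there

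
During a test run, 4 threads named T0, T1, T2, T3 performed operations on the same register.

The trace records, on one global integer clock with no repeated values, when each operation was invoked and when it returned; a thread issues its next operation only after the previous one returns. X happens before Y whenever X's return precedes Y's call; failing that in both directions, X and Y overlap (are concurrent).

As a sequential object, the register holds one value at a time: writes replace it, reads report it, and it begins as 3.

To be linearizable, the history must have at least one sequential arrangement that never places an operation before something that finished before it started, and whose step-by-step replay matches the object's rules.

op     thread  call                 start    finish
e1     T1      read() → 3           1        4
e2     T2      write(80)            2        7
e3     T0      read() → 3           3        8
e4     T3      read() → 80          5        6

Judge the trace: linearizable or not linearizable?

linearizable

witness order: e1, e3, e2, e4
step 1: e1 read() → 3 — value 3
step 2: e3 read() → 3 — value 3
step 3: e2 write(80) — value 80
step 4: e4 read() → 80 — value 80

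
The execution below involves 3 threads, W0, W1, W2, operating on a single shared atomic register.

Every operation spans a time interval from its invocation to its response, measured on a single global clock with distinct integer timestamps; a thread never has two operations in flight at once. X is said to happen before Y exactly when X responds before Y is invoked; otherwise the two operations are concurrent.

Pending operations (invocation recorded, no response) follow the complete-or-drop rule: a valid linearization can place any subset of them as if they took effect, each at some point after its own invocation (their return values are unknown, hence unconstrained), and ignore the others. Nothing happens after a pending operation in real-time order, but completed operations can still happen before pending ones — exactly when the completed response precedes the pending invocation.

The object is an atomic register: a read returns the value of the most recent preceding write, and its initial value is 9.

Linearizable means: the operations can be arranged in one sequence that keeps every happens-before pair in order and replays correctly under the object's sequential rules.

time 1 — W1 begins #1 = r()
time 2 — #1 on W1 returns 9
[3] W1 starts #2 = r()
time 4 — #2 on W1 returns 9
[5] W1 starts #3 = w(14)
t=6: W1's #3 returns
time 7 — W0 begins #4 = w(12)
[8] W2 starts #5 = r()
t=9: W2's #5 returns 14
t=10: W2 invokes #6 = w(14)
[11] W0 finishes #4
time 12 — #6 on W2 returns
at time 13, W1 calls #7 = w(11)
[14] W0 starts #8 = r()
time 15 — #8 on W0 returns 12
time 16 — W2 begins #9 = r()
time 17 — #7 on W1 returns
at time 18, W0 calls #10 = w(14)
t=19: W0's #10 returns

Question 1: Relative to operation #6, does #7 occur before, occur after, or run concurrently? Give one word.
after

#7 spans [13,17], #6 spans [10,12]
resp(#6)=12 < inv(#7)=13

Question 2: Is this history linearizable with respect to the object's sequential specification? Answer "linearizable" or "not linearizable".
linearizable

a witness: #1, #2, #3, #5, #6, #4, #8, #7, #9, #10
1. #1 r() → 9, leaving value 9
2. #2 r() → 9, leaving value 9
3. #3 w(14), leaving value 14
4. #5 r() → 14, leaving value 14
5. #6 w(14), leaving value 14
6. #4 w(12), leaving value 12
7. #8 r() → 12, leaving value 12
8. #7 w(11), leaving value 11
9. #9 r() (pending, included), leaving value 11
10. #10 w(14), leaving value 14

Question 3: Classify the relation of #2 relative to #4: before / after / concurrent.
before

#2 spans [3,4], #4 spans [7,11]
resp(#2)=4 < inv(#4)=7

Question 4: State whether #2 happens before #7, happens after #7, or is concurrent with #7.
before

#2 spans [3,4], #7 spans [13,17]
resp(#2)=4 < inv(#7)=13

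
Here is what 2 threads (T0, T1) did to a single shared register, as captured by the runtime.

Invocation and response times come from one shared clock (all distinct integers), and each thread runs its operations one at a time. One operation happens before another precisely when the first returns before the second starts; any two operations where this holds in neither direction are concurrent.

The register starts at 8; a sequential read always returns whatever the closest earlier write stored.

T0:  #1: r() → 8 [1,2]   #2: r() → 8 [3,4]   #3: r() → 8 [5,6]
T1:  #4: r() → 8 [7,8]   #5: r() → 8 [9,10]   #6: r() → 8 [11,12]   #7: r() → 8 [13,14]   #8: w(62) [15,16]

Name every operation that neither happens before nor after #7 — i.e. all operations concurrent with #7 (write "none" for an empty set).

concurrent with #7 ([13,14]): every op whose interval crosses 13..14
#1 [1,2]: before
#2 [3,4]: before
#3 [5,6]: before
#4 [7,8]: before
#5 [9,10]: before
#6 [11,12]: before
#8 [15,16]: after

none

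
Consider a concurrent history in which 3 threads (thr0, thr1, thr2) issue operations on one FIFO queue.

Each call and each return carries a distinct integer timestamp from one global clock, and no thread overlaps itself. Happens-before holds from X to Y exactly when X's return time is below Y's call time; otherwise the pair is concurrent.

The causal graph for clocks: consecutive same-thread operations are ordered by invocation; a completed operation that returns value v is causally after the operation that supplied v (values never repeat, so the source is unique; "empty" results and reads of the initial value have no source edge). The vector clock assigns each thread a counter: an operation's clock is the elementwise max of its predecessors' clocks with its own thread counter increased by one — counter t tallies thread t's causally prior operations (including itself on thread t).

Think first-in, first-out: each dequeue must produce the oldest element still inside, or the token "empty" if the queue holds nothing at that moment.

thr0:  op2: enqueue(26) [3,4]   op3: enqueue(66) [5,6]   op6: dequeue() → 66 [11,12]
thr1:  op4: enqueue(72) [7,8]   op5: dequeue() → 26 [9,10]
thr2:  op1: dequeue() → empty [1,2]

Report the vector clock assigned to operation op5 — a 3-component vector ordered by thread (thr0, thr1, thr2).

op1, invoked 1, has no incoming edges; only thr2's bump applies → (0, 0, 1)
op4, invoked 7, has no incoming edges; only thr1's bump applies → (0, 1, 0)
op2, invoked 3, has no incoming edges; only thr0's bump applies → (1, 0, 0)
op3, invoked 5, takes VC(op2)=(1, 0, 0) under max, adds 1 for thr0 → (2, 0, 0)
op5, invoked 9, takes VC(op2)=(1, 0, 0), VC(op4)=(0, 1, 0) under max, adds 1 for thr1 → (1, 2, 0)
op6, invoked 11, takes VC(op3)=(2, 0, 0) under max, adds 1 for thr0 → (3, 0, 0)
target: VC(op5) = (1, 2, 0)

(1, 2, 0)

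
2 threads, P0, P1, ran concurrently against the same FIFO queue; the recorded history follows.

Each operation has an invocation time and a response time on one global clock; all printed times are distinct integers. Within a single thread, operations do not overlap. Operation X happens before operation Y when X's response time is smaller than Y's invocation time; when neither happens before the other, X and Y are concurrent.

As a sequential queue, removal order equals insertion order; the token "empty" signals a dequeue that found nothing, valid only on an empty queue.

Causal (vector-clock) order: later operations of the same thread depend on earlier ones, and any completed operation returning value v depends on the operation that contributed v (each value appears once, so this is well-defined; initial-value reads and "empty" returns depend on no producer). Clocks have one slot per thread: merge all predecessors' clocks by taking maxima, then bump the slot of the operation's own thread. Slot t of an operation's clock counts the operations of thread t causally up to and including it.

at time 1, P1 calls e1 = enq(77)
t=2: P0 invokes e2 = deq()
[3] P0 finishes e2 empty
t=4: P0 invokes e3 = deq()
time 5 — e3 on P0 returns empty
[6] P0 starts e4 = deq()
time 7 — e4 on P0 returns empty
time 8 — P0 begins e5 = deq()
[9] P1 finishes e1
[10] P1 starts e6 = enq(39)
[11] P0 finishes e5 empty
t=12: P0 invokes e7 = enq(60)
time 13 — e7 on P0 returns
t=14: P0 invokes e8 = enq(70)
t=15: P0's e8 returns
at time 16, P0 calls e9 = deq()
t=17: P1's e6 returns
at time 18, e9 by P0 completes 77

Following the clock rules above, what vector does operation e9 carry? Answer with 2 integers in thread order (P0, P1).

(7, 1)

e1, invoked 1, has no incoming edges; only P1's bump applies → (0, 1)
e2, invoked 2, has no incoming edges; only P0's bump applies → (1, 0)
e6 (invocation 10): componentwise max over VC(e1)=(0, 1), +1 at P1, giving (0, 2)
e3 (invocation 4): componentwise max over VC(e2)=(1, 0), +1 at P0, giving (2, 0)
e4 (invocation 6): componentwise max over VC(e3)=(2, 0), +1 at P0, giving (3, 0)
e5 (invocation 8): componentwise max over VC(e4)=(3, 0), +1 at P0, giving (4, 0)
e7 (invocation 12): componentwise max over VC(e5)=(4, 0), +1 at P0, giving (5, 0)
e8 (invocation 14): componentwise max over VC(e7)=(5, 0), +1 at P0, giving (6, 0)
e9 (invocation 16): componentwise max over VC(e1)=(0, 1), VC(e8)=(6, 0), +1 at P0, giving (7, 1)
target: VC(e9) = (7, 1)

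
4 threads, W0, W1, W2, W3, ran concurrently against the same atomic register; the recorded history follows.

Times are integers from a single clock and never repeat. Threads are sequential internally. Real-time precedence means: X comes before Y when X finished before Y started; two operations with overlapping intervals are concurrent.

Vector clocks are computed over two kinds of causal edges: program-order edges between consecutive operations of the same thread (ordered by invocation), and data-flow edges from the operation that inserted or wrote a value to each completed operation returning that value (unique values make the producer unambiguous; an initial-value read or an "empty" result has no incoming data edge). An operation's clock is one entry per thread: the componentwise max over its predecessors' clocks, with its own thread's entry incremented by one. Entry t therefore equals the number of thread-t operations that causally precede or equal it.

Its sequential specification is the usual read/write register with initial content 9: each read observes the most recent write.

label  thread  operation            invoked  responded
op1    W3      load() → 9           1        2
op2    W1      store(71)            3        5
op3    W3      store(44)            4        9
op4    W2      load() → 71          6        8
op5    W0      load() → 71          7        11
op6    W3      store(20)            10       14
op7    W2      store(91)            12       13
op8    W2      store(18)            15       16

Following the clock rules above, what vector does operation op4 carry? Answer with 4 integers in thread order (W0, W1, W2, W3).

(0, 1, 1, 0)

no predecessors for op1 (invoked 1): W3 increments from zero → (0, 0, 0, 1)
no predecessors for op2 (invoked 3): W1 increments from zero → (0, 1, 0, 0)
VC(op3, invoked at 4): max of VC(op1)=(0, 0, 0, 1), then +1 on thread W3 → (0, 0, 0, 2)
VC(op4, invoked at 6): max of VC(op2)=(0, 1, 0, 0), then +1 on thread W2 → (0, 1, 1, 0)
VC(op5, invoked at 7): max of VC(op2)=(0, 1, 0, 0), then +1 on thread W0 → (1, 1, 0, 0)
VC(op6, invoked at 10): max of VC(op3)=(0, 0, 0, 2), then +1 on thread W3 → (0, 0, 0, 3)
VC(op7, invoked at 12): max of VC(op4)=(0, 1, 1, 0), then +1 on thread W2 → (0, 1, 2, 0)
VC(op8, invoked at 15): max of VC(op7)=(0, 1, 2, 0), then +1 on thread W2 → (0, 1, 3, 0)
target: VC(op4) = (0, 1, 1, 0)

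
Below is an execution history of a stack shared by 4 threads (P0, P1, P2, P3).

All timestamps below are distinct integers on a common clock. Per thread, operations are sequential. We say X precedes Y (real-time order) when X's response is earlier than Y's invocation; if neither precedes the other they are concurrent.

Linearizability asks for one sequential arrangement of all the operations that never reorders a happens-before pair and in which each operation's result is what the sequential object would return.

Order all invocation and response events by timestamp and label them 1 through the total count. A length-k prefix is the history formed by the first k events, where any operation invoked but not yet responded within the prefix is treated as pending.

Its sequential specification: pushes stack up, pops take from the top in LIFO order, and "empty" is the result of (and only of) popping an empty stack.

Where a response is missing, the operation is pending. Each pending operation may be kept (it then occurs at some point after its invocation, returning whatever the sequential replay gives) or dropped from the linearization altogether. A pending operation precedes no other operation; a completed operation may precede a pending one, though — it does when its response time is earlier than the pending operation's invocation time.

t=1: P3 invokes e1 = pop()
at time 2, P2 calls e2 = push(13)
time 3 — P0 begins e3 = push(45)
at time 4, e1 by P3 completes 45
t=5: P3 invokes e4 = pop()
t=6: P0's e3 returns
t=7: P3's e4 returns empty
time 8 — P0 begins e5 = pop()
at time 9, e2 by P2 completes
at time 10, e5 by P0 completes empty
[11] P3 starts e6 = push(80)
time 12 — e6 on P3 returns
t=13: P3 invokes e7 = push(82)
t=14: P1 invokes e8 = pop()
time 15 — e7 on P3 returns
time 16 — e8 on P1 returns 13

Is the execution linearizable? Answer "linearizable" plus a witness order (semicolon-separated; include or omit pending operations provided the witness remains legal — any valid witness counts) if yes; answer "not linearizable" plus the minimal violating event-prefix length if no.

the violation lands at event 16, e8's response at time 16: events 1..15 linearize, events 1..16 do not
no legal order exists: 30 real-time-consistent candidates over 8 completed stack operations, all rejected
e.g. e1, e2, e3, e4, e5, e6, e7, e8: illegal at step 1, since e1 pop() → 45 cannot apply there
e.g. e1, e2, e3, e4, e5, e6, e8, e7: illegal at step 1, since e1 pop() → 45 cannot apply there

not linearizable — minimal violating prefix: 16 events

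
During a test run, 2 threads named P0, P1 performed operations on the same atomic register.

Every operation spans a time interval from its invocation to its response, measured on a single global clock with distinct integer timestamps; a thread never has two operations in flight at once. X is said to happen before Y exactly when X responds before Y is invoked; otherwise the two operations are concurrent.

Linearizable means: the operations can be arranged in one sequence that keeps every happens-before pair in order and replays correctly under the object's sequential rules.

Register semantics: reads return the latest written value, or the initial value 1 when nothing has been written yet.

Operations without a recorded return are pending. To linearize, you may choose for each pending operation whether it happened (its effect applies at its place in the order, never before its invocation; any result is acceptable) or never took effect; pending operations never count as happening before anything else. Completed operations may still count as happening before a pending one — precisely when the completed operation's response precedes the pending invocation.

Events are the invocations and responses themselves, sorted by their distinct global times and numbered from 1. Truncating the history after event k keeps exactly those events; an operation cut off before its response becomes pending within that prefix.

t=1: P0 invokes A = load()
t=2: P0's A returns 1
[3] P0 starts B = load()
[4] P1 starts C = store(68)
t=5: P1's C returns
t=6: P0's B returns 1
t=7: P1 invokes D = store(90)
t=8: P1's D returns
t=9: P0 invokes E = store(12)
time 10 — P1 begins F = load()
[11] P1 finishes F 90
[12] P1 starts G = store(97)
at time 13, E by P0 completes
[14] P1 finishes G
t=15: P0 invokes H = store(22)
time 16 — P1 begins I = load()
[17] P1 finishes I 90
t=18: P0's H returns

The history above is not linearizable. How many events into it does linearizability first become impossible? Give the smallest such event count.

17

events 1..16 are linearizable; a witness order is A, B, C, D, F, E, G:
step 1: A load() → 1 — value 1
step 2: B load() → 1 — value 1
step 3: C store(68) — value 68
step 4: D store(90) — value 90
step 5: F load() → 90 — value 90
step 6: E store(12) — value 12
step 7: G store(97) — value 97
once event 17 joins (I's response, time 17), exhaustive search finds no witness
including or dropping the 1 pending operation (H) in any combination fails
e.g. A, B, C, D, E, F, G, I (pending dropped): illegal at step 6, since F load() → 90 cannot apply there
e.g. A, B, C, D, F, E, G, I (pending dropped): illegal at step 8, since I load() → 90 cannot apply there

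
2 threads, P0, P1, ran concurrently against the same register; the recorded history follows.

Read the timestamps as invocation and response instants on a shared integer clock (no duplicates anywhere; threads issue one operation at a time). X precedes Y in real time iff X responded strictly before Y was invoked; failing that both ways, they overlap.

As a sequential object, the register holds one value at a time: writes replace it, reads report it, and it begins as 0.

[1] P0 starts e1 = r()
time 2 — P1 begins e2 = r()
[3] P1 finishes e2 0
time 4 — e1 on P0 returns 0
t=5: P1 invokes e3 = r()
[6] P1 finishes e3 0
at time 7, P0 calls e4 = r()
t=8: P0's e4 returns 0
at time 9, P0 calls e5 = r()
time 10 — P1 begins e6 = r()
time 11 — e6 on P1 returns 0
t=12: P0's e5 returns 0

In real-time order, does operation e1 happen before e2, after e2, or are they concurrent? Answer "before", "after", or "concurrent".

e1 spans [1,4], e2 spans [2,3]
the intervals overlap in both directions

concurrent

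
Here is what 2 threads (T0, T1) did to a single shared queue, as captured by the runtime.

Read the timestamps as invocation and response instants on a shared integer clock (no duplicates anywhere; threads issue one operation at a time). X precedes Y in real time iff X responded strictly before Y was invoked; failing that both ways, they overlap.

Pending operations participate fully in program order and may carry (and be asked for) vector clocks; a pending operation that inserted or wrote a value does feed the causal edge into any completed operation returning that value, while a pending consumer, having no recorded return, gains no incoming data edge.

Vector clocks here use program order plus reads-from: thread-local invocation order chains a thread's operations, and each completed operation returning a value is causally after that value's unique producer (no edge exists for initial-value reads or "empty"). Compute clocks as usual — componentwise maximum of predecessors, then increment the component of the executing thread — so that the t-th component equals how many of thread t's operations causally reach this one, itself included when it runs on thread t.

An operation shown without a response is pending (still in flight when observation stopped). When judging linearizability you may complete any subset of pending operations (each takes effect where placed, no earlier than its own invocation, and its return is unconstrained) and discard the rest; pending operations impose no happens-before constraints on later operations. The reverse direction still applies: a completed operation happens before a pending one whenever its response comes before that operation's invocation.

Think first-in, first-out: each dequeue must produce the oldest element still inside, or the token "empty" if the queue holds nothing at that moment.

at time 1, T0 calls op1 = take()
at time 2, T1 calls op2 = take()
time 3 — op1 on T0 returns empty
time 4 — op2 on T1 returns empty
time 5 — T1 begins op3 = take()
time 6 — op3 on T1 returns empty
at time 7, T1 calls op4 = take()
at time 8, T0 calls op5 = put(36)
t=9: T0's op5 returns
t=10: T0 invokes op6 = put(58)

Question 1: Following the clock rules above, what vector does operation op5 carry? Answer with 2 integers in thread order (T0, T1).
Answer: (2, 0)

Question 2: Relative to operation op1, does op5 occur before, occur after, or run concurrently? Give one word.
Answer: after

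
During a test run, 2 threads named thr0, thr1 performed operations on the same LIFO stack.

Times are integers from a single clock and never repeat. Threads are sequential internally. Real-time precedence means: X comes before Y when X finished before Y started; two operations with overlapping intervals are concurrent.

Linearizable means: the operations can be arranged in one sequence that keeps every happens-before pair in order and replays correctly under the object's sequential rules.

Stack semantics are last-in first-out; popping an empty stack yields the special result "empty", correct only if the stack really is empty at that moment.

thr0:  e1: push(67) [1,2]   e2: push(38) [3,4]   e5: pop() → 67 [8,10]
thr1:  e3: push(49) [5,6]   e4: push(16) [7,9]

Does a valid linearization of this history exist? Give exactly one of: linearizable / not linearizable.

not linearizable

already the first 10 events (up to e5's response at time 10) admit no linearization; the first 9 still do
5 completed operations, 2 real-time-consistent orders — every LIFO stack replay fails
e.g. e1, e2, e3, e4, e5: illegal at step 5, since e5 pop() → 67 cannot apply there
e.g. e1, e2, e3, e5, e4: illegal at step 4, since e5 pop() → 67 cannot apply there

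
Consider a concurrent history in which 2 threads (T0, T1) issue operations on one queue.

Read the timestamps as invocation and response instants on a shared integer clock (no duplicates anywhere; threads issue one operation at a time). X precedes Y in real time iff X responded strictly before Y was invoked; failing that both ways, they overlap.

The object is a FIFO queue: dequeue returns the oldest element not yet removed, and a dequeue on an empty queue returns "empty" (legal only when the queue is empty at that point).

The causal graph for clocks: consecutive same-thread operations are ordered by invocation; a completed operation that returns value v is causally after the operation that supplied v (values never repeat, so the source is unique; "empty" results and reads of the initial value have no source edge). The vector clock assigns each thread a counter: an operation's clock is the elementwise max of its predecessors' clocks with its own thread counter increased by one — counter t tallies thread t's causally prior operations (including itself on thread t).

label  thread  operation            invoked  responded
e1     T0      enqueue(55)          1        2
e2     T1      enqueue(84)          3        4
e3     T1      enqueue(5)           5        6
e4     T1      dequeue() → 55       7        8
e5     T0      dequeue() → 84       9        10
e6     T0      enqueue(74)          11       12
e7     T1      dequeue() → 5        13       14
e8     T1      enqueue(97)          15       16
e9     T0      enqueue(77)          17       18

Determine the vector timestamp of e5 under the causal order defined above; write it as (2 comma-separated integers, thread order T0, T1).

no predecessors for e2 (invoked 3): T1 increments from zero → (0, 1)
no predecessors for e1 (invoked 1): T0 increments from zero → (1, 0)
invoked at 5, e3 merges VC(e2)=(0, 1) and bumps T1's slot → (0, 2)
invoked at 9, e5 merges VC(e1)=(1, 0), VC(e2)=(0, 1) and bumps T0's slot → (2, 1)
invoked at 7, e4 merges VC(e1)=(1, 0), VC(e3)=(0, 2) and bumps T1's slot → (1, 3)
invoked at 11, e6 merges VC(e5)=(2, 1) and bumps T0's slot → (3, 1)
invoked at 13, e7 merges VC(e3)=(0, 2), VC(e4)=(1, 3) and bumps T1's slot → (1, 4)
invoked at 17, e9 merges VC(e6)=(3, 1) and bumps T0's slot → (4, 1)
invoked at 15, e8 merges VC(e7)=(1, 4) and bumps T1's slot → (1, 5)
target: VC(e5) = (2, 1)

(2, 1)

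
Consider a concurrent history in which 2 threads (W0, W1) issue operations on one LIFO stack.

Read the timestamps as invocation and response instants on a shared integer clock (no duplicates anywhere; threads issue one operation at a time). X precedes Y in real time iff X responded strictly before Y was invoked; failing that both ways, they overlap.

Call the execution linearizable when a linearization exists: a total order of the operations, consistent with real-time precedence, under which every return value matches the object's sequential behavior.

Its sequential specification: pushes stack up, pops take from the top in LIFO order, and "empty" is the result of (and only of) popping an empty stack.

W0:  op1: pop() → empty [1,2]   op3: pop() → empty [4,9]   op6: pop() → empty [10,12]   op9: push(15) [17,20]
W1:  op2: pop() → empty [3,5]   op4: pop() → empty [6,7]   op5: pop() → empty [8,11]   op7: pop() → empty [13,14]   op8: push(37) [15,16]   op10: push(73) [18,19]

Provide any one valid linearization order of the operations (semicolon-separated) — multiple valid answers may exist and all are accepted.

op1; op2; op3; op4; op5; op6; op7; op8; op9; op10

step 1: op1 pop() → empty — stack <>
step 2: op2 pop() → empty — stack <>
step 3: op3 pop() → empty — stack <>
step 4: op4 pop() → empty — stack <>
step 5: op5 pop() → empty — stack <>
step 6: op6 pop() → empty — stack <>
step 7: op7 pop() → empty — stack <>
step 8: op8 push(37) — stack <37>
step 9: op9 push(15) — stack <37,15>
step 10: op10 push(73) — stack <37,15,73>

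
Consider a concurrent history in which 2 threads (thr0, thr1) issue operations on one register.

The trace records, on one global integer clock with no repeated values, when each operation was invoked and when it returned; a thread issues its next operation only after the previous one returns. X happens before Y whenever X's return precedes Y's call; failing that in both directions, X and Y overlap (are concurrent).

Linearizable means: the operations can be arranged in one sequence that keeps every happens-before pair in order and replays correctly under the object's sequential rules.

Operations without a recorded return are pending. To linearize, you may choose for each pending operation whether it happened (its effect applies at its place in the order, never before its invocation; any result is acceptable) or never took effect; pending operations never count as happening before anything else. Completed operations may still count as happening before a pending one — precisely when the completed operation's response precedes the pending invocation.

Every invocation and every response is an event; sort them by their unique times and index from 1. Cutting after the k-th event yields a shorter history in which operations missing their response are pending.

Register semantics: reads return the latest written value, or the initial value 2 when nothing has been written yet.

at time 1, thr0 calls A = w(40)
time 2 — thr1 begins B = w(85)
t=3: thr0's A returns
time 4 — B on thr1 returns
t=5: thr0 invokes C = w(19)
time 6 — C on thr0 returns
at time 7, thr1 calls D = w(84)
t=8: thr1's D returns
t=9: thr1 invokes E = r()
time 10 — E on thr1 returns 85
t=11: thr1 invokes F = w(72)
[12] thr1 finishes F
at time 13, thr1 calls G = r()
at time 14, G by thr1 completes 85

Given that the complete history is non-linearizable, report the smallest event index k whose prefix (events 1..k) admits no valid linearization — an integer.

10

one valid order for events 1..9 is A, B, C, D:
after step 1 (A w(40)): value 40
after step 2 (B w(85)): value 85
after step 3 (C w(19)): value 19
after step 4 (D w(84)): value 84
adding event 10 (E responds at 10) leaves no legal real-time order
e.g. A, B, C, D, E: illegal at step 5, since E r() → 85 cannot apply there
e.g. B, A, C, D, E: illegal at step 5, since E r() → 85 cannot apply there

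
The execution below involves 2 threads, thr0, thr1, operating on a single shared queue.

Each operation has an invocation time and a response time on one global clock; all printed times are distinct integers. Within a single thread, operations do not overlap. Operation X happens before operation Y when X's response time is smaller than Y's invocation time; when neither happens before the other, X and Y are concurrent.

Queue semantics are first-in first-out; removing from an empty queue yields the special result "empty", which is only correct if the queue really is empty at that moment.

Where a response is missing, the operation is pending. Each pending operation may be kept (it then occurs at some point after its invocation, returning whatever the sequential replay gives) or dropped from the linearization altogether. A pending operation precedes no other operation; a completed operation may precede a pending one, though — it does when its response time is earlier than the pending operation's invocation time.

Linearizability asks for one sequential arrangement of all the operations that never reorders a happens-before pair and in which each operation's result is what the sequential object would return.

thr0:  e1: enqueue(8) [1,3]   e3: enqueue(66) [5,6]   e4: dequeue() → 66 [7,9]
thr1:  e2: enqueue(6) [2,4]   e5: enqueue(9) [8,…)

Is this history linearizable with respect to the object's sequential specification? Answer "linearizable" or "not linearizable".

cut after 8 events: linearizable; cut after 9 events (e4 responds, time 9): not linearizable
2 orders of the 4 completed queue ops respect real time; none is legal
no completion choice of the 1 pending operation (e5) rescues it — every subset was tried
sample order e1, e2, e3, e4 (pending dropped) stalls at step 4 — e4 dequeue() → 66 has no legal effect
sample order e2, e1, e3, e4 (pending dropped) stalls at step 4 — e4 dequeue() → 66 has no legal effect

not linearizable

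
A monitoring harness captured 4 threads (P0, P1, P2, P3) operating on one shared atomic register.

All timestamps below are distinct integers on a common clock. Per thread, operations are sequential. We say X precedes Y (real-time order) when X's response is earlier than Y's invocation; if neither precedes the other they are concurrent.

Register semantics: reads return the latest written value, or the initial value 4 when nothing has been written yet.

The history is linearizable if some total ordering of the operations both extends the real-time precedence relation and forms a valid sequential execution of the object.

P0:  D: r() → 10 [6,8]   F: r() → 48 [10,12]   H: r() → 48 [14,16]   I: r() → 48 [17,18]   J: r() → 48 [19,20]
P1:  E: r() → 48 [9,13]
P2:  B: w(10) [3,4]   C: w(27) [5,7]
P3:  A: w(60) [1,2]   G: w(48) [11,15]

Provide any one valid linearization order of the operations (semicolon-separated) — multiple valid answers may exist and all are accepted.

A; B; D; C; G; E; F; H; I; J

after step 1 (A w(60)): value 60
after step 2 (B w(10)): value 10
after step 3 (D r() → 10): value 10
after step 4 (C w(27)): value 27
after step 5 (G w(48)): value 48
after step 6 (E r() → 48): value 48
after step 7 (F r() → 48): value 48
after step 8 (H r() → 48): value 48
after step 9 (I r() → 48): value 48
after step 10 (J r() → 48): value 48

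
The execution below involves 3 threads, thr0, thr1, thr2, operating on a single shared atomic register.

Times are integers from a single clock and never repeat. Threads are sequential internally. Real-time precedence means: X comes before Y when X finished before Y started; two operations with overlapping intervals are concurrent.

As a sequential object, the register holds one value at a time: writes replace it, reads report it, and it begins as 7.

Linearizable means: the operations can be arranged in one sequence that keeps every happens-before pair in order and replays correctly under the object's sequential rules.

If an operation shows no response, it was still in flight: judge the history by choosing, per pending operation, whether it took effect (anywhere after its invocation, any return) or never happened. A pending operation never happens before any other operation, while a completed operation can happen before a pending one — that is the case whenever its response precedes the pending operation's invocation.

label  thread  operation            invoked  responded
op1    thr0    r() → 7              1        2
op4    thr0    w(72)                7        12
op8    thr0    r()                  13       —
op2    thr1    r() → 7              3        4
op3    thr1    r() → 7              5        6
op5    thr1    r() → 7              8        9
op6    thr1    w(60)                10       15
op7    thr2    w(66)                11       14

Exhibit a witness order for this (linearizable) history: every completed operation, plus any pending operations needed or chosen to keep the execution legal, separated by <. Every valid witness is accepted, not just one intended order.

op1 < op2 < op3 < op5 < op4 < op6 < op7

step 1: op1 r() → 7 — value 7
step 2: op2 r() → 7 — value 7
step 3: op3 r() → 7 — value 7
step 4: op5 r() → 7 — value 7
step 5: op4 w(72) — value 72
step 6: op6 w(60) — value 60
step 7: op7 w(66) — value 66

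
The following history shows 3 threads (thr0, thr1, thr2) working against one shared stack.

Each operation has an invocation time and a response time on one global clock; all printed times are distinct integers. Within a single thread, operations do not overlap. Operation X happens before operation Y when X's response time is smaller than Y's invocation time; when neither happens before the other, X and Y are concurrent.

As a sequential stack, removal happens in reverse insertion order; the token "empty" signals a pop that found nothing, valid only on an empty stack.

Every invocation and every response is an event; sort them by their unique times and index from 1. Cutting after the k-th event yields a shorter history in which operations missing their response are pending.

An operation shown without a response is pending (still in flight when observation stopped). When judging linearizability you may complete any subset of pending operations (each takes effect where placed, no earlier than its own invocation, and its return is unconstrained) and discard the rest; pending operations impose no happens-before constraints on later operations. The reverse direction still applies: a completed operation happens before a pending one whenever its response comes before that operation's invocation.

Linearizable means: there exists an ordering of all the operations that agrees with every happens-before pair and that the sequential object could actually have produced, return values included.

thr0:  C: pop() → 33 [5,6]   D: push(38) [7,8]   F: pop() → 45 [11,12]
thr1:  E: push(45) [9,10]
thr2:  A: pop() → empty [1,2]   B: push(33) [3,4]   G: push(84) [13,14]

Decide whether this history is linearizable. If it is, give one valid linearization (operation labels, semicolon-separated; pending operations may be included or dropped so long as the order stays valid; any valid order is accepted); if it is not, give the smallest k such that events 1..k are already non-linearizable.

step 1: A pop() → empty — stack <>
step 2: B push(33) — stack <33>
step 3: C pop() → 33 — stack <>
step 4: D push(38) — stack <38>
step 5: E push(45) — stack <38,45>
step 6: F pop() → 45 — stack <38>
step 7: G push(84) — stack <38,84>

linearizable — witness: A; B; C; D; E; F; G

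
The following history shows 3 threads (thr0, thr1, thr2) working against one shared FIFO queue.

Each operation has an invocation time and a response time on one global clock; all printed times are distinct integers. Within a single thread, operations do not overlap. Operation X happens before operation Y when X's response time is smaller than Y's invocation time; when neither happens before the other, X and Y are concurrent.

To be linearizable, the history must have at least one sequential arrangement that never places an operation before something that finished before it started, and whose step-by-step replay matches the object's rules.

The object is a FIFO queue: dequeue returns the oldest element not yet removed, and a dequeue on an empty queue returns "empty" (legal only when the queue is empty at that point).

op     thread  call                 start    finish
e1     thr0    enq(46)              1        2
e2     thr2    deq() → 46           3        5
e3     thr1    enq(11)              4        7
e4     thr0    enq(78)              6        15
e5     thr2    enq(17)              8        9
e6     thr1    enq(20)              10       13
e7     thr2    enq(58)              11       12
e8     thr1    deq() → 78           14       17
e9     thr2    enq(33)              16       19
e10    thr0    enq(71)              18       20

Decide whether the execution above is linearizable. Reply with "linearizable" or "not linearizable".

linearizable

witness order: e1, e2, e4, e3, e5, e6, e7, e8, e9, e10
1. e1 enq(46), leaving queue <46>
2. e2 deq() → 46, leaving queue <>
3. e4 enq(78), leaving queue <78>
4. e3 enq(11), leaving queue <78,11>
5. e5 enq(17), leaving queue <78,11,17>
6. e6 enq(20), leaving queue <78,11,17,20>
7. e7 enq(58), leaving queue <78,11,17,20,58>
8. e8 deq() → 78, leaving queue <11,17,20,58>
9. e9 enq(33), leaving queue <11,17,20,58,33>
10. e10 enq(71), leaving queue <11,17,20,58,33,71>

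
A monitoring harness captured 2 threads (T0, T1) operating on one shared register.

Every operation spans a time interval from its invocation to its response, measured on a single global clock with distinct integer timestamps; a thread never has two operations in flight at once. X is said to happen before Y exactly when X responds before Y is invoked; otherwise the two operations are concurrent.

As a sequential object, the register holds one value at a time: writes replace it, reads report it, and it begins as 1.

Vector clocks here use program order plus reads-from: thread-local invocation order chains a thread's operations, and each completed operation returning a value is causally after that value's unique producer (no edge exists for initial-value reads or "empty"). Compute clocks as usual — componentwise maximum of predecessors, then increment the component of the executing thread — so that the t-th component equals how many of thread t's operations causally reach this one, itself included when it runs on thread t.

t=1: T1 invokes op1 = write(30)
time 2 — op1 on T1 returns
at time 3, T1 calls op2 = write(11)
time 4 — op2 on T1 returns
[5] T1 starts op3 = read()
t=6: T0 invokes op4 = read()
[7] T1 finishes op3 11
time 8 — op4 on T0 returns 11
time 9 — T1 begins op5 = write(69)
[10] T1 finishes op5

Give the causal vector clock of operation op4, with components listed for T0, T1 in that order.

no predecessors for op1 (invoked 1): T1 increments from zero → (0, 1)
op2 (invocation 3): componentwise max over VC(op1)=(0, 1), +1 at T1, giving (0, 2)
op3 (invocation 5): componentwise max over VC(op2)=(0, 2), +1 at T1, giving (0, 3)
op4 (invocation 6): componentwise max over VC(op2)=(0, 2), +1 at T0, giving (1, 2)
op5 (invocation 9): componentwise max over VC(op3)=(0, 3), +1 at T1, giving (0, 4)
target: VC(op4) = (1, 2)

(1, 2)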